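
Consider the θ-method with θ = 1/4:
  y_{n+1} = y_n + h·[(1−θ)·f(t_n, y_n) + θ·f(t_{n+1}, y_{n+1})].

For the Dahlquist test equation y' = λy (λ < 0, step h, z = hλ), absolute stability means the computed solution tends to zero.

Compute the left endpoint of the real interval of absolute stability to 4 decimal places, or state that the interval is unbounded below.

On y'=λy, z=hλ:
  y_{n+1} = y_n + z·[3/4·y_n + 1/4·y_{n+1}] ⇒ (1 − 1/4z)y_{n+1} = (1 + 3/4z)y_n
  R(z) = (1 + 3/4z)/(1 − 1/4z).

Find x<0 with |R(x)|<1.
x=-0.38: |R|=0.6530
R=−1: 1+3/4x = −1+1/4x ⇒ -1/2x=2 ⇒ x=2/(-1/2)=-4.0000
Confirm numerically:
  x=-3.755: |R|=0.93681 <1
  x=-3.213: |R|=0.78178 <1
  x=-3.104: |R|=0.74775 <1
  x=-4.545: |R|=1.12756 >1
  x=-4.406: |R|=1.09660 >1
  x=-4.234: |R|=1.05684 >1
Interval (-4.0000, 0).

left endpoint -4.0000.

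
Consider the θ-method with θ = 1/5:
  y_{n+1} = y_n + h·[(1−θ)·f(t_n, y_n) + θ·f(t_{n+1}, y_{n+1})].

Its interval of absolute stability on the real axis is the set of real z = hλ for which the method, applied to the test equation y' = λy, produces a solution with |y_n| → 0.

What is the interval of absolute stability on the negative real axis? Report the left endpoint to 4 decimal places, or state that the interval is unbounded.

With y'=λy (z=hλ):
  y_{n+1} = y_n + z·[4/5·y_n + 1/5·y_{n+1}] ⇒ (1 − 1/5z)y_{n+1} = (1 + 4/5z)y_n
  ⇒ R(z) = (1 + 4/5z)/(1 − 1/5z).

Solve |R(x)|<1 on ℝ⁻.
x=-1.13: |R|=0.0783
R=−1: 1+4/5x = −1+1/5x ⇒ -3/5x=2 ⇒ x=2/(-3/5)=-3.3333
Confirm numerically:
  x=-3.021: |R|=0.88318 <1
  x=-2.229: |R|=0.54171 <1
  x=-1.706: |R|=0.27200 <1
  x=-3.483: |R|=1.05293 >1
  x=-3.430: |R|=1.03440 >1
So |R|<1 on (-3.3333, 0).

z∈(-3.3333,0).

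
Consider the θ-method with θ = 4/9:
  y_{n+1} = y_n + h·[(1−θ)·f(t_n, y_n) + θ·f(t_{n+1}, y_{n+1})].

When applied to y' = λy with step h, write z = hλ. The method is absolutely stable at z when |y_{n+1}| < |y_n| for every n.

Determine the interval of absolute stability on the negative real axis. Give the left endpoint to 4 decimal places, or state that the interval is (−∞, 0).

(-18.0000, 0).

Set f=λy, z=hλ:
  y_{n+1} = y_n + z·[5/9·y_n + 4/9·y_{n+1}] ⇒ (1 − 4/9z)y_{n+1} = (1 + 5/9z)y_n
  ⇒ R(z) = (1 + 5/9z)/(1 − 4/9z).

Boundary: |R(x)|=1, x<0.
x=-0.51: |R|=0.5842
R=−1: 1+5/9x = −1+4/9x ⇒ -1/9x=2 ⇒ x=2/(-1/9)=-18.0000
Confirm numerically:
  x=-14.015: |R|=0.93875 <1
  x=-9.386: |R|=0.81493 <1
  x=-8.769: |R|=0.79057 <1
  x=-18.347: |R|=1.00421 >1
  x=-18.220: |R|=1.00269 >1
Interval (-18.0000, 0).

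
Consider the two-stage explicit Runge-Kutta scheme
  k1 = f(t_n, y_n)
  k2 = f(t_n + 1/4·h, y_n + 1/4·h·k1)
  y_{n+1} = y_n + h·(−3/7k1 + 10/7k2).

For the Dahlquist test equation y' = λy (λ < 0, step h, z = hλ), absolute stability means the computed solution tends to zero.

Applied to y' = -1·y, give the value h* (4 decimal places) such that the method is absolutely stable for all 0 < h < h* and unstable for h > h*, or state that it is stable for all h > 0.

(-2.8000,0); λ=-1 ⇒ h* = (14/5)/1 = 2.8000.

Set f=λy, z=hλ:
  k1=λy_n ⇒ h·k1=z·y_n;  k2=λ(1+1/4z)y_n ⇒ h·k2=z(1+1/4z)y_n
  y_{n+1}/y_n = 1 − 3/7z + 10/7z(1+1/4z) = 1 + z + 5/14z²
  Hence R(z) = 1 + z + 5/14z².

Boundary: |R(x)|=1, x<0.
x=-0.59: |R|=0.5343
R=1: x+5/14x²=0 ⇒ x=−14/5=-2.8000; min R=1−1/(4·5/14)=0.3000>−1
Confirm numerically:
  x=-2.161: |R|=0.50683 <1
  x=-1.875: |R|=0.38058 <1
  x=-1.823: |R|=0.36390 <1
  x=-3.368: |R|=1.68322 >1
  x=-3.281: |R|=1.56363 >1
So |R|<1 on (-2.8000, 0).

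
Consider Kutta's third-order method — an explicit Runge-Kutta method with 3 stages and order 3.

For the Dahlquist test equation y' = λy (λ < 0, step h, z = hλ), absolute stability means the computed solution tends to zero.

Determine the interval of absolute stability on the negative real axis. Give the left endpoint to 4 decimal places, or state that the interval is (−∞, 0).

z∈(-2.5127,0).

On y'=λy, z=hλ:
  order 3, 3-stage ⇒ R(z)=1+z+z^2/2+z^3/6
  (e.g. R(-0.69)=0.49330, |R|=0.49330)

Find x<0 with |R(x)|<1.
x=-0.69: |R|=0.4933
|R(-2.33)|=0.7238 |R(-1.75)|=0.1120 |R(-1.44)|=0.0991
Bisect:
  x_lo=-3.2556 |R|=2.7072  x_hi=-0.2990 |R|=0.7412
  mid=-1.77734 |R|=0.13362 →hi
  mid=-2.51649 |R|=1.00617 →lo
  mid=-2.14691 |R|=0.49157 →hi
  mid=-2.33170 |R|=0.72613 →hi
  mid=-2.42409 |R|=0.86007 →hi
  mid=-2.47029 |R|=0.93155 →hi
  mid=-2.49339 |R|=0.96846 →hi
  mid=-2.50494 |R|=0.98721 →hi
  mid=-2.51071 |R|=0.99666 →hi
  ...
  [-2.51288,-2.51270] ⇒ x*=-2.5127
Stable set (-2.5127, 0).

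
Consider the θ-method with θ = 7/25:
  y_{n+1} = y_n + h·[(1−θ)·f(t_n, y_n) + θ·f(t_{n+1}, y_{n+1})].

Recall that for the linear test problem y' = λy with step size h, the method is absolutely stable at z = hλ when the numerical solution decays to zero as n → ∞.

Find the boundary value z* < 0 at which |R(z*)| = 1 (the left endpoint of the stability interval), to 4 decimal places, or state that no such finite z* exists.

With y'=λy (z=hλ):
  y_{n+1} = y_n + z·[18/25·y_n + 7/25·y_{n+1}] ⇒ (1 − 7/25z)y_{n+1} = (1 + 18/25z)y_n
  so R(z) = (1 + 18/25z)/(1 − 7/25z).

Solve |R(x)|<1 on ℝ⁻.
x=-1.36: |R|=0.0151
R=−1: 1+18/25x = −1+7/25x ⇒ -11/25x=2 ⇒ x=2/(-11/25)=-4.5455
Confirm numerically:
  x=-3.958: |R|=0.87740 <1
  x=-3.569: |R|=0.78511 <1
  x=-2.871: |R|=0.59157 <1
  x=-2.465: |R|=0.45841 <1
  x=-4.827: |R|=1.05268 >1
  x=-4.692: |R|=1.02787 >1
  x=-4.646: |R|=1.01923 >1
Interval (-4.5455, 0).

left endpoint -4.5455.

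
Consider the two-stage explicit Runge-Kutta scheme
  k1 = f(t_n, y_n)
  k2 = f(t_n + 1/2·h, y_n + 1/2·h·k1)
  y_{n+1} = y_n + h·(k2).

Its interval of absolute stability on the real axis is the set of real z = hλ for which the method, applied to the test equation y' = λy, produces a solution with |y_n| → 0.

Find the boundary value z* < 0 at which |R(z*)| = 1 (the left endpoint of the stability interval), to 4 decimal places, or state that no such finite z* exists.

left endpoint -2.0000.

With y'=λy (z=hλ):
  k1=λy_n ⇒ h·k1=z·y_n;  k2=λ(1+1/2z)y_n ⇒ h·k2=z(1+1/2z)y_n
  y_{n+1}/y_n = 1 + z(1+1/2z) = 1 + z + 1/2z²
  so R(z) = 1 + z + 1/2z².

Solve |R(x)|<1 on ℝ⁻.
x=-1.14: |R|=0.5098
R=1: x+1/2x²=0 ⇒ x=−2=-2.0000; min R=1−1/(4·1/2)=0.5000>−1
Confirm numerically:
  x=-1.915: |R|=0.91861 <1
  x=-1.835: |R|=0.84861 <1
  x=-1.479: |R|=0.61472 <1
  x=-2.560: |R|=1.71680 >1
  x=-2.529: |R|=1.66892 >1
  x=-2.032: |R|=1.03251 >1
Stable set (-2.0000, 0).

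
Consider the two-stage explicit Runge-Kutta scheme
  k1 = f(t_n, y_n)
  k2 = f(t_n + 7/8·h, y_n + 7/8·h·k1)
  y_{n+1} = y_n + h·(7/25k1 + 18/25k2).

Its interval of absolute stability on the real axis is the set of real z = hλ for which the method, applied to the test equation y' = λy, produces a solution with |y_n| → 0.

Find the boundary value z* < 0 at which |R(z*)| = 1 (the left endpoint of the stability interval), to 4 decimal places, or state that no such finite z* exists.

left endpoint -1.5873.

Set f=λy, z=hλ:
  k1=λy_n ⇒ h·k1=z·y_n;  k2=λ(1+7/8z)y_n ⇒ h·k2=z(1+7/8z)y_n
  y_{n+1}/y_n = 1 + 7/25z + 18/25z(1+7/8z) = 1 + z + 63/100z²
  so R(z) = 1 + z + 63/100z².

Find x<0 with |R(x)|<1.
x=-1.01: |R|=0.6327
R=1: x+63/100x²=0 ⇒ x=−100/63=-1.5873; min R=1−1/(4·63/100)=0.6032>−1
Confirm numerically:
  x=-1.221: |R|=0.71823 <1
  x=-1.197: |R|=0.70567 <1
  x=-1.053: |R|=0.64555 <1
  x=-0.830: |R|=0.60401 <1
  x=-2.181: |R|=1.81576 >1
  x=-1.975: |R|=1.48239 >1
  x=-1.866: |R|=1.32763 >1
Interval (-1.5873, 0).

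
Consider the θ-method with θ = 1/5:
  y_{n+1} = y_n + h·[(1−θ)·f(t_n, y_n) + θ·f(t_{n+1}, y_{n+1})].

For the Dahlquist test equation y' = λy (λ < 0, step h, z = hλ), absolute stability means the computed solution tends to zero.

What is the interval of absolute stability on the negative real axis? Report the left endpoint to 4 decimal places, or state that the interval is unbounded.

With y'=λy (z=hλ):
  y_{n+1} = y_n + z·[4/5·y_n + 1/5·y_{n+1}] ⇒ (1 − 1/5z)y_{n+1} = (1 + 4/5z)y_n
  so R(z) = (1 + 4/5z)/(1 − 1/5z).

Need |R(x)|<1, x<0.
x=-1.55: |R|=0.1832
R=−1: 1+4/5x = −1+1/5x ⇒ -3/5x=2 ⇒ x=2/(-3/5)=-3.3333
Confirm numerically:
  x=-2.629: |R|=0.72303 <1
  x=-2.070: |R|=0.46393 <1
  x=-1.858: |R|=0.35462 <1
  x=-1.615: |R|=0.22071 <1
  x=-3.805: |R|=1.16070 >1
  x=-3.742: |R|=1.14024 >1
  x=-3.515: |R|=1.06400 >1
Stable set (-3.3333, 0).

z∈(-3.3333,0).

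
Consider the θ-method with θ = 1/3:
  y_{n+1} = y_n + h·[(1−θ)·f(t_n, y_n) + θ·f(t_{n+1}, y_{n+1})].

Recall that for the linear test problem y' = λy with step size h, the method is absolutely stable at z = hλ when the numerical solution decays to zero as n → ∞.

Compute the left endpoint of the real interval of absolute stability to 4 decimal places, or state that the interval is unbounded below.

On y'=λy, z=hλ:
  y_{n+1} = y_n + z·[2/3·y_n + 1/3·y_{n+1}] ⇒ (1 − 1/3z)y_{n+1} = (1 + 2/3z)y_n
  so R(z) = (1 + 2/3z)/(1 − 1/3z).

Solve |R(x)|<1 on ℝ⁻.
x=-1.01: |R|=0.2444
R=−1: 1+2/3x = −1+1/3x ⇒ -1/3x=2 ⇒ x=2/(-1/3)=-6.0000
Confirm numerically:
  x=-4.954: |R|=0.86849 <1
  x=-4.285: |R|=0.76458 <1
  x=-4.250: |R|=0.75862 <1
  x=-2.685: |R|=0.41689 <1
  x=-6.549: |R|=1.05749 >1
  x=-6.100: |R|=1.01099 >1
Interval (-6.0000, 0).

z* = -6.0000.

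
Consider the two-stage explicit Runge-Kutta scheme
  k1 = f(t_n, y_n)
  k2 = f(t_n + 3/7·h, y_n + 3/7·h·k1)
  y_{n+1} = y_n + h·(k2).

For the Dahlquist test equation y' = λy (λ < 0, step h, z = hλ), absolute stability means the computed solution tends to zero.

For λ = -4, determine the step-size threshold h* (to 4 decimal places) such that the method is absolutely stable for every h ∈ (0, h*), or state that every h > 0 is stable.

On y'=λy, z=hλ:
  k1=λy_n ⇒ h·k1=z·y_n;  k2=λ(1+3/7z)y_n ⇒ h·k2=z(1+3/7z)y_n
  y_{n+1}/y_n = 1 + z(1+3/7z) = 1 + z + 3/7z²
  R(z) = 1 + z + 3/7z².

Solve |R(x)|<1 on ℝ⁻.
x=-0.41: |R|=0.6620
R=1: x+3/7x²=0 ⇒ x=−7/3=-2.3333; min R=1−1/(4·3/7)=0.4167>−1
Confirm numerically:
  x=-1.460: |R|=0.45354 <1
  x=-1.115: |R|=0.41781 <1
  x=-1.020: |R|=0.42589 <1
  x=-2.599: |R|=1.29591 >1
  x=-2.553: |R|=1.24035 >1
Interval (-2.3333, 0).

(-2.3333,0); λ=-4 ⇒ h* = (7/3)/4 = 0.5833.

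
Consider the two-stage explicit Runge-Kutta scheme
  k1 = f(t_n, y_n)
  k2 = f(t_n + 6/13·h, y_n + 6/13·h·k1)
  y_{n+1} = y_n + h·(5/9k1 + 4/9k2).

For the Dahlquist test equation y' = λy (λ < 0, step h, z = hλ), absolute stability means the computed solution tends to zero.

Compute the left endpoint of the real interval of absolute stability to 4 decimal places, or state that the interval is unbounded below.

z* = -4.8750.

Set f=λy, z=hλ:
  k1=λy_n ⇒ h·k1=z·y_n;  k2=λ(1+6/13z)y_n ⇒ h·k2=z(1+6/13z)y_n
  y_{n+1}/y_n = 1 + 5/9z + 4/9z(1+6/13z) = 1 + z + 8/39z²
  so R(z) = 1 + z + 8/39z².

Find x<0 with |R(x)|<1.
x=-1.48: |R|=0.0307
R=1: x+8/39x²=0 ⇒ x=−39/8=-4.8750; min R=1−1/(4·8/39)=-0.2188>−1
Confirm numerically:
  x=-2.839: |R|=0.18568 <1
  x=-2.366: |R|=0.21770 <1
  x=-2.325: |R|=0.21615 <1
  x=-5.307: |R|=1.47028 >1
  x=-5.122: |R|=1.25951 >1
  x=-5.031: |R|=1.16099 >1
So |R|<1 on (-4.8750, 0).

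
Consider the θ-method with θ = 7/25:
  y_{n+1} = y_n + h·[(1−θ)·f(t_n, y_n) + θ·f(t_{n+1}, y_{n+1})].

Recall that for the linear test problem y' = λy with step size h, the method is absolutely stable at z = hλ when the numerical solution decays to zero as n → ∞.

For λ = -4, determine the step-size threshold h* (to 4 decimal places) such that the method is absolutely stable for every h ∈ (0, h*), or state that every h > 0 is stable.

(-4.5455,0); λ=-4 ⇒ h* = (50/11)/4 = 1.1364.

On y'=λy, z=hλ:
  y_{n+1} = y_n + z·[18/25·y_n + 7/25·y_{n+1}] ⇒ (1 − 7/25z)y_{n+1} = (1 + 18/25z)y_n
  R(z) = (1 + 18/25z)/(1 − 7/25z).

Boundary: |R(x)|=1, x<0.
x=-0.45: |R|=0.6004
R=−1: 1+18/25x = −1+7/25x ⇒ -11/25x=2 ⇒ x=2/(-11/25)=-4.5455
Confirm numerically:
  x=-4.100: |R|=0.90875 <1
  x=-3.801: |R|=0.84132 <1
  x=-2.998: |R|=0.62984 <1
  x=-2.407: |R|=0.43791 <1
  x=-5.143: |R|=1.10775 >1
  x=-5.082: |R|=1.09743 >1
  x=-4.674: |R|=1.02450 >1
So |R|<1 on (-4.5455, 0).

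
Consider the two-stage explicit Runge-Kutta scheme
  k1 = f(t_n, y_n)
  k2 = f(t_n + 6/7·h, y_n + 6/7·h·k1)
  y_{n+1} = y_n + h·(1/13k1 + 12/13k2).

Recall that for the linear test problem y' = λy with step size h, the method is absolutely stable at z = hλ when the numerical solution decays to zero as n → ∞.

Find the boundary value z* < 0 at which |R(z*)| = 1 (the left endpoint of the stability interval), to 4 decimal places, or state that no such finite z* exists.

left endpoint -1.2639.

With y'=λy (z=hλ):
  k1=λy_n ⇒ h·k1=z·y_n;  k2=λ(1+6/7z)y_n ⇒ h·k2=z(1+6/7z)y_n
  y_{n+1}/y_n = 1 + 1/13z + 12/13z(1+6/7z) = 1 + z + 72/91z²
  Hence R(z) = 1 + z + 72/91z².

Solve |R(x)|<1 on ℝ⁻.
x=-1.17: |R|=0.9131
R=1: x+72/91x²=0 ⇒ x=−91/72=-1.2639; min R=1−1/(4·72/91)=0.6840>−1
Confirm numerically:
  x=-0.815: |R|=0.71054 <1
  x=-0.800: |R|=0.70637 <1
  x=-0.678: |R|=0.68571 <1
  x=-1.617: |R|=1.45176 >1
  x=-1.509: |R|=1.29265 >1
Stable set (-1.2639, 0).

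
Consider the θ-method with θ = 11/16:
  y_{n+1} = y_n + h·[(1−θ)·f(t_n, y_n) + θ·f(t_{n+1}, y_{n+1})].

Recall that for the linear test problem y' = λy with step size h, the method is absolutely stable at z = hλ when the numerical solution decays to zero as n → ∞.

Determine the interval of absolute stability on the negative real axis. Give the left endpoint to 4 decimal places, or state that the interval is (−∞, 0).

With y'=λy (z=hλ):
  y_{n+1} = y_n + z·[5/16·y_n + 11/16·y_{n+1}] ⇒ (1 − 11/16z)y_{n+1} = (1 + 5/16z)y_n
  so R(z) = (1 + 5/16z)/(1 − 11/16z).

Solve |R(x)|<1 on ℝ⁻.
x=-1.75: |R|=0.2057
x=-2: |R|=0.1579
x=-10: |R|=0.2698
x=-100: |R|=0.4337
θ=11/16≥1/2 ⇒ |1+5/16x|<|1−11/16x| ∀x<0 ⇒ unbounded interval.

unbounded; (−∞, 0).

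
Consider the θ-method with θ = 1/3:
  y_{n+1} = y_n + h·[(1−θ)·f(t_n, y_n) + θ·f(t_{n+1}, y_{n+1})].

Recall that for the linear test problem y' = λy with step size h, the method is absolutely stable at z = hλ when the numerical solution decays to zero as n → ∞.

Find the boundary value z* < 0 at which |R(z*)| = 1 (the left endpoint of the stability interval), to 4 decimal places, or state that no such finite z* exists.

z* = -6.0000.

Set f=λy, z=hλ:
  y_{n+1} = y_n + z·[2/3·y_n + 1/3·y_{n+1}] ⇒ (1 − 1/3z)y_{n+1} = (1 + 2/3z)y_n
  R(z) = (1 + 2/3z)/(1 − 1/3z).

Solve |R(x)|<1 on ℝ⁻.
x=-1.36: |R|=0.0642
R=−1: 1+2/3x = −1+1/3x ⇒ -1/3x=2 ⇒ x=2/(-1/3)=-6.0000
Confirm numerically:
  x=-4.403: |R|=0.78428 <1
  x=-4.228: |R|=0.75484 <1
  x=-2.442: |R|=0.34620 <1
  x=-6.504: |R|=1.05303 >1
  x=-6.455: |R|=1.04812 >1
  x=-6.106: |R|=1.01164 >1
Stable set (-6.0000, 0).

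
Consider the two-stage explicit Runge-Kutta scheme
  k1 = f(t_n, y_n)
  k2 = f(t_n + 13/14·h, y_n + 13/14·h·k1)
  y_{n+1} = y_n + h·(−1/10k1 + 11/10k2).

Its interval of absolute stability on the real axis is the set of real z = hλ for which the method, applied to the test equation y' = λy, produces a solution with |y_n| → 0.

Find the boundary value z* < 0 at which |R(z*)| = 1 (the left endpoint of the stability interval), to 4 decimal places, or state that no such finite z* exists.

On y'=λy, z=hλ:
  k1=λy_n ⇒ h·k1=z·y_n;  k2=λ(1+13/14z)y_n ⇒ h·k2=z(1+13/14z)y_n
  y_{n+1}/y_n = 1 − 1/10z + 11/10z(1+13/14z) = 1 + z + 143/140z²
  so R(z) = 1 + z + 143/140z².

Boundary: |R(x)|=1, x<0.
x=-0.77: |R|=0.8356
R=1: x+143/140x²=0 ⇒ x=−140/143=-0.9790; min R=1−1/(4·143/140)=0.7552>−1
Confirm numerically:
  x=-0.883: |R|=0.91340 <1
  x=-0.644: |R|=0.77962 <1
  x=-0.523: |R|=0.75639 <1
  x=-1.526: |R|=1.85258 >1
  x=-1.243: |R|=1.33516 >1
So |R|<1 on (-0.9790, 0).

left endpoint -0.9790.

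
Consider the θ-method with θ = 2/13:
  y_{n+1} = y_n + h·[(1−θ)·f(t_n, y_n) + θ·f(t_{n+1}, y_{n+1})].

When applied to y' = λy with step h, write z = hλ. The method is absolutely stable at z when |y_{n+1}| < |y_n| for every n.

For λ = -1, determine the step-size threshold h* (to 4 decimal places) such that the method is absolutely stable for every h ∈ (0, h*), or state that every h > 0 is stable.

On y'=λy, z=hλ:
  y_{n+1} = y_n + z·[11/13·y_n + 2/13·y_{n+1}] ⇒ (1 − 2/13z)y_{n+1} = (1 + 11/13z)y_n
  Hence R(z) = (1 + 11/13z)/(1 − 2/13z).

Find x<0 with |R(x)|<1.
x=-0.74: |R|=0.3356
R=−1: 1+11/13x = −1+2/13x ⇒ -9/13x=2 ⇒ x=2/(-9/13)=-2.8889
Confirm numerically:
  x=-2.506: |R|=0.80868 <1
  x=-1.959: |R|=0.50532 <1
  x=-1.548: |R|=0.25025 <1
  x=-3.321: |R|=1.19799 >1
  x=-2.949: |R|=1.02863 >1
Interval (-2.8889, 0).

(-2.8889,0); λ=-1 ⇒ h* = (26/9)/1 = 2.8889.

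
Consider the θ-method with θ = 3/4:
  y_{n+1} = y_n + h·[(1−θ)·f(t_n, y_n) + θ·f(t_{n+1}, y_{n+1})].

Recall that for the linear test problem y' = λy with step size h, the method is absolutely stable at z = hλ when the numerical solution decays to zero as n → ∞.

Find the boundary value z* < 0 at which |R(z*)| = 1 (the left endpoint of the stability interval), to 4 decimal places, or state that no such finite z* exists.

Set f=λy, z=hλ:
  y_{n+1} = y_n + z·[1/4·y_n + 3/4·y_{n+1}] ⇒ (1 − 3/4z)y_{n+1} = (1 + 1/4z)y_n
  R(z) = (1 + 1/4z)/(1 − 3/4z).

Find x<0 with |R(x)|<1.
x=-1.45: |R|=0.3054
x=-2: |R|=0.2000
x=-10: |R|=0.1765
x=-100: |R|=0.3158
θ=3/4≥1/2 ⇒ |1+1/4x|<|1−3/4x| ∀x<0 ⇒ stable on all of ℝ⁻.

unbounded; (−∞, 0).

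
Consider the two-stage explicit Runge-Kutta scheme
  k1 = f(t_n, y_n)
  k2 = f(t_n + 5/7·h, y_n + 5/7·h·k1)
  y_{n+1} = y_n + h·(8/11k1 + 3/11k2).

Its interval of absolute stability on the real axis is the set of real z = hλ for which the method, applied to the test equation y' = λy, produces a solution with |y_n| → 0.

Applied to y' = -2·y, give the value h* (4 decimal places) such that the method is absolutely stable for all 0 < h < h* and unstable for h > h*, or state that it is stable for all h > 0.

(-5.1333,0); λ=-2 ⇒ h* = (77/15)/2 = 2.5667.

Test eqn y'=λy, z=hλ:
  k1=λy_n ⇒ h·k1=z·y_n;  k2=λ(1+5/7z)y_n ⇒ h·k2=z(1+5/7z)y_n
  y_{n+1}/y_n = 1 + 8/11z + 3/11z(1+5/7z) = 1 + z + 15/77z²
  ⇒ R(z) = 1 + z + 15/77z².

Need |R(x)|<1, x<0.
x=-1.04: |R|=0.1707
R=1: x+15/77x²=0 ⇒ x=−77/15=-5.1333; min R=1−1/(4·15/77)=-0.2833>−1
Confirm numerically:
  x=-4.591: |R|=0.51496 <1
  x=-4.431: |R|=0.39376 <1
  x=-2.646: |R|=0.28211 <1
  x=-5.732: |R|=1.66849 >1
  x=-5.638: |R|=1.55428 >1
  x=-5.190: |R|=1.05729 >1
So |R|<1 on (-5.1333, 0).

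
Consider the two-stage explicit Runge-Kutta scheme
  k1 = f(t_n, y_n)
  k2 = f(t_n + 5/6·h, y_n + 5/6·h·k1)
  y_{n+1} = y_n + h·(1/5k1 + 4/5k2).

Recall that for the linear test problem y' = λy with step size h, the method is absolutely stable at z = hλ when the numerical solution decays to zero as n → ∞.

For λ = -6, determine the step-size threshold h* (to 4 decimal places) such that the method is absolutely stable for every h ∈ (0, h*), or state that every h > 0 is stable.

Set f=λy, z=hλ:
  k1=λy_n ⇒ h·k1=z·y_n;  k2=λ(1+5/6z)y_n ⇒ h·k2=z(1+5/6z)y_n
  y_{n+1}/y_n = 1 + 1/5z + 4/5z(1+5/6z) = 1 + z + 2/3z²
  so R(z) = 1 + z + 2/3z².

Boundary: |R(x)|=1, x<0.
x=-0.34: |R|=0.7371
R=1: x+2/3x²=0 ⇒ x=−3/2=-1.5000; min R=1−1/(4·2/3)=0.6250>−1
Confirm numerically:
  x=-1.376: |R|=0.88625 <1
  x=-1.139: |R|=0.72588 <1
  x=-1.048: |R|=0.68420 <1
  x=-1.712: |R|=1.24196 >1
  x=-1.662: |R|=1.17950 >1
  x=-1.524: |R|=1.02438 >1
So |R|<1 on (-1.5000, 0).

(-1.5000,0); λ=-6 ⇒ h* = (3/2)/6 = 0.2500.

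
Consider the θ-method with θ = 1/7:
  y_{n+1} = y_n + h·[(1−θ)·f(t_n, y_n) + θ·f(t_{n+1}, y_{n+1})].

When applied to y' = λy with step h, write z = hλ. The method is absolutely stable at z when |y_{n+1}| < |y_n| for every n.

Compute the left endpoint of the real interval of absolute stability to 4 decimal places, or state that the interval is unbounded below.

On y'=λy, z=hλ:
  y_{n+1} = y_n + z·[6/7·y_n + 1/7·y_{n+1}] ⇒ (1 − 1/7z)y_{n+1} = (1 + 6/7z)y_n
  R(z) = (1 + 6/7z)/(1 − 1/7z).

Find x<0 with |R(x)|<1.
x=-1.06: |R|=0.0794
R=−1: 1+6/7x = −1+1/7x ⇒ -5/7x=2 ⇒ x=2/(-5/7)=-2.8000
Confirm numerically:
  x=-2.622: |R|=0.90750 <1
  x=-2.479: |R|=0.83068 <1
  x=-2.258: |R|=0.70728 <1
  x=-1.833: |R|=0.45262 <1
  x=-3.259: |R|=1.22371 >1
  x=-3.086: |R|=1.14178 >1
So |R|<1 on (-2.8000, 0).

left endpoint -2.8000.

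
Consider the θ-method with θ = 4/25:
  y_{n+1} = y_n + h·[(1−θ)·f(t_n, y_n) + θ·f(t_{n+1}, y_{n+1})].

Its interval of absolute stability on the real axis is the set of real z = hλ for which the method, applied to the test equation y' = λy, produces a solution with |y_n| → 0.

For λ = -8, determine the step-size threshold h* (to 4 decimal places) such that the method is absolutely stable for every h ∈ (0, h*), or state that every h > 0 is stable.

(-2.9412,0); λ=-8 ⇒ h* = (50/17)/8 = 0.3676.

On y'=λy, z=hλ:
  y_{n+1} = y_n + z·[21/25·y_n + 4/25·y_{n+1}] ⇒ (1 − 4/25z)y_{n+1} = (1 + 21/25z)y_n
  R(z) = (1 + 21/25z)/(1 − 4/25z).

Need |R(x)|<1, x<0.
x=-1.74: |R|=0.3611
R=−1: 1+21/25x = −1+4/25x ⇒ -17/25x=2 ⇒ x=2/(-17/25)=-2.9412
Confirm numerically:
  x=-2.145: |R|=0.59693 <1
  x=-1.513: |R|=0.21812 <1
  x=-1.393: |R|=0.13911 <1
  x=-3.357: |R|=1.18395 >1
  x=-3.210: |R|=1.12077 >1
So |R|<1 on (-2.9412, 0).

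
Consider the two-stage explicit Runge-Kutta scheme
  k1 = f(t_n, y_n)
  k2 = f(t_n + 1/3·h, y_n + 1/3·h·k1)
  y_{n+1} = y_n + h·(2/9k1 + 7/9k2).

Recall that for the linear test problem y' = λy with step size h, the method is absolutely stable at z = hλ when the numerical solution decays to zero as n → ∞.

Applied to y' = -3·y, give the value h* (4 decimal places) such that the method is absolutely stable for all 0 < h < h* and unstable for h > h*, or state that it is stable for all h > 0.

(-3.8571,0); λ=-3 ⇒ h* = (27/7)/3 = 1.2857.

Test eqn y'=λy, z=hλ:
  k1=λy_n ⇒ h·k1=z·y_n;  k2=λ(1+1/3z)y_n ⇒ h·k2=z(1+1/3z)y_n
  y_{n+1}/y_n = 1 + 2/9z + 7/9z(1+1/3z) = 1 + z + 7/27z²
  R(z) = 1 + z + 7/27z².

Need |R(x)|<1, x<0.
x=-1.02: |R|=0.2497
R=1: x+7/27x²=0 ⇒ x=−27/7=-3.8571; min R=1−1/(4·7/27)=0.0357>−1
Confirm numerically:
  x=-3.250: |R|=0.48843 <1
  x=-3.204: |R|=0.45746 <1
  x=-2.648: |R|=0.16990 <1
  x=-2.135: |R|=0.04676 <1
  x=-4.206: |R|=1.38041 >1
  x=-4.198: |R|=1.37098 >1
  x=-4.031: |R|=1.18169 >1
Stable set (-3.8571, 0).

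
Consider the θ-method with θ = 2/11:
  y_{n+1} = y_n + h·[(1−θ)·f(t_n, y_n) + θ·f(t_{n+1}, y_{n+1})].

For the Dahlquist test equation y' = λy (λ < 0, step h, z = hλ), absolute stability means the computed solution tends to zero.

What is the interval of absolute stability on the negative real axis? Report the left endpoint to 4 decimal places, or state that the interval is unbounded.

(-3.1429, 0).

On y'=λy, z=hλ:
  y_{n+1} = y_n + z·[9/11·y_n + 2/11·y_{n+1}] ⇒ (1 − 2/11z)y_{n+1} = (1 + 9/11z)y_n
  so R(z) = (1 + 9/11z)/(1 − 2/11z).

Boundary: |R(x)|=1, x<0.
x=-0.86: |R|=0.2563
R=−1: 1+9/11x = −1+2/11x ⇒ -7/11x=2 ⇒ x=2/(-7/11)=-3.1429
Confirm numerically:
  x=-2.825: |R|=0.86637 <1
  x=-1.553: |R|=0.21104 <1
  x=-1.465: |R|=0.15686 <1
  x=-3.629: |R|=1.18638 >1
  x=-3.436: |R|=1.11482 >1
  x=-3.191: |R|=1.01939 >1
Stable set (-3.1429, 0).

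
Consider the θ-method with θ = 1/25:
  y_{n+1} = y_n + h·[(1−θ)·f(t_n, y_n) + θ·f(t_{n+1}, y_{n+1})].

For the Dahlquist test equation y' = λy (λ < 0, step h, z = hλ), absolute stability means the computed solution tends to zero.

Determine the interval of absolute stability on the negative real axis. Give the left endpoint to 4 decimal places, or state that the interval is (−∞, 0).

With y'=λy (z=hλ):
  y_{n+1} = y_n + z·[24/25·y_n + 1/25·y_{n+1}] ⇒ (1 − 1/25z)y_{n+1} = (1 + 24/25z)y_n
  so R(z) = (1 + 24/25z)/(1 − 1/25z).

Solve |R(x)|<1 on ℝ⁻.
x=-0.36: |R|=0.6451
R=−1: 1+24/25x = −1+1/25x ⇒ -23/25x=2 ⇒ x=2/(-23/25)=-2.1739
Confirm numerically:
  x=-1.864: |R|=0.73466 <1
  x=-1.785: |R|=0.66604 <1
  x=-1.541: |R|=0.45153 <1
  x=-2.701: |R|=1.43764 >1
  x=-2.598: |R|=1.35343 >1
Interval (-2.1739, 0).

z∈(-2.1739,0).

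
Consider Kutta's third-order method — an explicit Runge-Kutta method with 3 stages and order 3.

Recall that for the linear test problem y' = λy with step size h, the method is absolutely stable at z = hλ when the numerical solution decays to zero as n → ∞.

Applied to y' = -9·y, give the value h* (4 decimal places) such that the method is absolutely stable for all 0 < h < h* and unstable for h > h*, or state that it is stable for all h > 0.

On y'=λy, z=hλ:
  order 3, 3-stage ⇒ R(z)=1+z+z^2/2+z^3/6
  (e.g. R(-1.18)=0.24236, |R|=0.24236)

Solve |R(x)|<1 on ℝ⁻.
x=-1.18: |R|=0.2424
|R(-2.87)|=1.6915 |R(-2.34)|=0.7377 |R(-1.32)|=0.1679
Bisect:
  x_lo=-2.8234 |R|=1.5889  x_hi=-0.3416 |R|=0.7101
  mid=-1.58254 |R|=0.00911 →hi
  mid=-2.20299 |R|=0.55833 →hi
  mid=-2.51322 |R|=1.00078 →lo
  mid=-2.35811 |R|=0.76321 →hi
  mid=-2.43566 |R|=0.87768 →hi
  mid=-2.47444 |R|=0.93812 →hi
  mid=-2.49383 |R|=0.96917 →hi
  mid=-2.50352 |R|=0.98490 →hi
  mid=-2.50837 |R|=0.99282 →hi
  ...
  [-2.51276,-2.51261] ⇒ x*=-2.5127
So |R|<1 on (-2.5127, 0).

(-2.5127,0); λ=-9 ⇒ h* = 0.2792.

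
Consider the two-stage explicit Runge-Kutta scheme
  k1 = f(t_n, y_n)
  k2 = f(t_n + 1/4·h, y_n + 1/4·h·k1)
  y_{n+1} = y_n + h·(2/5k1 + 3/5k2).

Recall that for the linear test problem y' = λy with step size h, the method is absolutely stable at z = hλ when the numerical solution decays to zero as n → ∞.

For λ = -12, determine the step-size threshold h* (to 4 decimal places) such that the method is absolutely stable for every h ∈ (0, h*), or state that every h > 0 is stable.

Test eqn y'=λy, z=hλ:
  k1=λy_n ⇒ h·k1=z·y_n;  k2=λ(1+1/4z)y_n ⇒ h·k2=z(1+1/4z)y_n
  y_{n+1}/y_n = 1 + 2/5z + 3/5z(1+1/4z) = 1 + z + 3/20z²
  ⇒ R(z) = 1 + z + 3/20z².

Find x<0 with |R(x)|<1.
x=-0.74: |R|=0.3421
R=1: x+3/20x²=0 ⇒ x=−20/3=-6.6667; min R=1−1/(4·3/20)=-0.6667>−1
Confirm numerically:
  x=-5.194: |R|=0.14735 <1
  x=-4.536: |R|=0.44971 <1
  x=-3.941: |R|=0.61128 <1
  x=-7.033: |R|=1.38646 >1
  x=-6.969: |R|=1.31604 >1
  x=-6.761: |R|=1.09567 >1
Stable set (-6.6667, 0).

(-6.6667,0); λ=-12 ⇒ h* = (20/3)/12 = 0.5556.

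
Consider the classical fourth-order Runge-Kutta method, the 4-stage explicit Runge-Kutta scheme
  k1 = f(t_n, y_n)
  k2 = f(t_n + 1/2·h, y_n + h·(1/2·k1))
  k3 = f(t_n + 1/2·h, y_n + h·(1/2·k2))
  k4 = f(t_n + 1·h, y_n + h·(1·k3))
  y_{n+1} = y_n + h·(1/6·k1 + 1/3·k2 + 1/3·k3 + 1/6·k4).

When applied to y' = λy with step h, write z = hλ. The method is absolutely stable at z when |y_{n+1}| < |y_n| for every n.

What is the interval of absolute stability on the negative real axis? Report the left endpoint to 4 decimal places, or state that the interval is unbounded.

(-2.7853, 0).

With y'=λy (z=hλ):
  order 4, 4-stage ⇒ R(z)=1+z+z^2/2+z^3/6+z^4/24
  (e.g. R(-0.6)=0.54940, |R|=0.54940)

Need |R(x)|<1, x<0.
x=-0.6: |R|=0.5494
|R(-2.72)|=0.9059 |R(-2.25)|=0.4507 |R(-1.25)|=0.3075
Bisect:
  x_lo=-3.4013 |R|=2.4014  x_hi=-0.0594 |R|=0.9423
  mid=-1.73033 |R|=0.27676 →hi
  mid=-2.56580 |R|=0.71645 →hi
  mid=-2.98353 |R|=1.34240 →lo
  mid=-2.77467 |R|=0.98409 →hi
  mid=-2.87910 |R|=1.15089 →lo
  mid=-2.82688 |R|=1.06454 →lo
  mid=-2.80077 |R|=1.02359 →lo
  mid=-2.78772 |R|=1.00366 →lo
  mid=-2.78119 |R|=0.99384 →hi
  ...
  [-2.78548,-2.78527] ⇒ x*=-2.7853
Interval (-2.7853, 0).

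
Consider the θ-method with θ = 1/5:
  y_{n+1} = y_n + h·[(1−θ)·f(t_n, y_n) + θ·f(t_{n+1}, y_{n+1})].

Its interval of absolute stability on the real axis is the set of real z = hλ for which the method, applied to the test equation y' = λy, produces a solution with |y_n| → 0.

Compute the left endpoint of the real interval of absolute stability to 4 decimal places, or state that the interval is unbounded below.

On y'=λy, z=hλ:
  y_{n+1} = y_n + z·[4/5·y_n + 1/5·y_{n+1}] ⇒ (1 − 1/5z)y_{n+1} = (1 + 4/5z)y_n
  so R(z) = (1 + 4/5z)/(1 − 1/5z).

Need |R(x)|<1, x<0.
x=-1.57: |R|=0.1948
R=−1: 1+4/5x = −1+1/5x ⇒ -3/5x=2 ⇒ x=2/(-3/5)=-3.3333
Confirm numerically:
  x=-2.516: |R|=0.67376 <1
  x=-2.164: |R|=0.51033 <1
  x=-1.867: |R|=0.35940 <1
  x=-1.357: |R|=0.06733 <1
  x=-3.658: |R|=1.11250 >1
  x=-3.630: |R|=1.10313 >1
So |R|<1 on (-3.3333, 0).

left endpoint -3.3333.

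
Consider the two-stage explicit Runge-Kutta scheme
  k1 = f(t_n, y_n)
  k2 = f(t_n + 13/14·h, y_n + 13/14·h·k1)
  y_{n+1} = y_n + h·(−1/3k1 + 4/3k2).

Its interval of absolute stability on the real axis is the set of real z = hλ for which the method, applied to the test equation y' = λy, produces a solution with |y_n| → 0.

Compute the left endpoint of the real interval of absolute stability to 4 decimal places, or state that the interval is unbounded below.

left endpoint -0.8077.

Set f=λy, z=hλ:
  k1=λy_n ⇒ h·k1=z·y_n;  k2=λ(1+13/14z)y_n ⇒ h·k2=z(1+13/14z)y_n
  y_{n+1}/y_n = 1 − 1/3z + 4/3z(1+13/14z) = 1 + z + 26/21z²
  so R(z) = 1 + z + 26/21z².

Solve |R(x)|<1 on ℝ⁻.
x=-0.58: |R|=0.8365
R=1: x+26/21x²=0 ⇒ x=−21/26=-0.8077; min R=1−1/(4·26/21)=0.7981>−1
Confirm numerically:
  x=-0.730: |R|=0.92978 <1
  x=-0.707: |R|=0.91186 <1
  x=-0.693: |R|=0.90159 <1
  x=-1.086: |R|=1.37420 >1
  x=-1.076: |R|=1.35744 >1
  x=-0.978: |R|=1.20622 >1
Interval (-0.8077, 0).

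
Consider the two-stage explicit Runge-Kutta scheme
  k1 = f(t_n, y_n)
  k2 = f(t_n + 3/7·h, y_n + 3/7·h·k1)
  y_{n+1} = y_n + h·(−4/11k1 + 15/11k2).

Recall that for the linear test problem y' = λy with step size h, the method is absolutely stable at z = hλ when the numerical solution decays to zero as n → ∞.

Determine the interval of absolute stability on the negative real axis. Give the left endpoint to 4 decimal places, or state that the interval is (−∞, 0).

(-1.7111, 0).

Test eqn y'=λy, z=hλ:
  k1=λy_n ⇒ h·k1=z·y_n;  k2=λ(1+3/7z)y_n ⇒ h·k2=z(1+3/7z)y_n
  y_{n+1}/y_n = 1 − 4/11z + 15/11z(1+3/7z) = 1 + z + 45/77z²
  Hence R(z) = 1 + z + 45/77z².

Solve |R(x)|<1 on ℝ⁻.
x=-0.57: |R|=0.6199
R=1: x+45/77x²=0 ⇒ x=−77/45=-1.7111; min R=1−1/(4·45/77)=0.5722>−1
Confirm numerically:
  x=-1.649: |R|=0.94014 <1
  x=-1.027: |R|=0.58940 <1
  x=-0.844: |R|=0.57230 <1
  x=-2.136: |R|=1.53039 >1
  x=-1.941: |R|=1.26077 >1
Interval (-1.7111, 0).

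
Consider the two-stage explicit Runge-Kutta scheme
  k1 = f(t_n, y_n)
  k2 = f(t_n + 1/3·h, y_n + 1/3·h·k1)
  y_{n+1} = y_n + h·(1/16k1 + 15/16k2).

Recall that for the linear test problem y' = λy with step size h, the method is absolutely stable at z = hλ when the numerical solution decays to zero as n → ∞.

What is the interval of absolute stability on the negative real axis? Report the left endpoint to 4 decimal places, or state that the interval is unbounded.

On y'=λy, z=hλ:
  k1=λy_n ⇒ h·k1=z·y_n;  k2=λ(1+1/3z)y_n ⇒ h·k2=z(1+1/3z)y_n
  y_{n+1}/y_n = 1 + 1/16z + 15/16z(1+1/3z) = 1 + z + 5/16z²
  Hence R(z) = 1 + z + 5/16z².

Solve |R(x)|<1 on ℝ⁻.
x=-0.43: |R|=0.6278
R=1: x+5/16x²=0 ⇒ x=−16/5=-3.2000; min R=1−1/(4·5/16)=0.2000>−1
Confirm numerically:
  x=-2.936: |R|=0.75778 <1
  x=-2.406: |R|=0.40301 <1
  x=-2.227: |R|=0.32285 <1
  x=-1.602: |R|=0.20000 <1
  x=-3.412: |R|=1.22604 >1
  x=-3.392: |R|=1.20352 >1
Interval (-3.2000, 0).

z∈(-3.2000,0).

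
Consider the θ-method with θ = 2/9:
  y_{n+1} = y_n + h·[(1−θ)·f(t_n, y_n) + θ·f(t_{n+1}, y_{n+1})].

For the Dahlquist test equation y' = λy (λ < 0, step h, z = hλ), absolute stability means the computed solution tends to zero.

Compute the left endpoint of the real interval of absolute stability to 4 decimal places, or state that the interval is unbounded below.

z* = -3.6000.

With y'=λy (z=hλ):
  y_{n+1} = y_n + z·[7/9·y_n + 2/9·y_{n+1}] ⇒ (1 − 2/9z)y_{n+1} = (1 + 7/9z)y_n
  R(z) = (1 + 7/9z)/(1 − 2/9z).

Solve |R(x)|<1 on ℝ⁻.
x=-1.64: |R|=0.2020
R=−1: 1+7/9x = −1+2/9x ⇒ -5/9x=2 ⇒ x=2/(-5/9)=-3.6000
Confirm numerically:
  x=-3.209: |R|=0.87320 <1
  x=-2.791: |R|=0.72260 <1
  x=-2.599: |R|=0.64749 <1
  x=-1.757: |R|=0.26362 <1
  x=-4.012: |R|=1.12101 >1
  x=-3.750: |R|=1.04545 >1
Stable set (-3.6000, 0).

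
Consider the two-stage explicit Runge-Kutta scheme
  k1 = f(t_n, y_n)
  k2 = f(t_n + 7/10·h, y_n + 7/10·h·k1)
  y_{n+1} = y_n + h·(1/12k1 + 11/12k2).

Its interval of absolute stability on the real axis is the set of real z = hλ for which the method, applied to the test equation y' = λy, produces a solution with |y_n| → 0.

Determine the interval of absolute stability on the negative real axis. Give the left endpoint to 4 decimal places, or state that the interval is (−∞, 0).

z∈(-1.5584,0).

On y'=λy, z=hλ:
  k1=λy_n ⇒ h·k1=z·y_n;  k2=λ(1+7/10z)y_n ⇒ h·k2=z(1+7/10z)y_n
  y_{n+1}/y_n = 1 + 1/12z + 11/12z(1+7/10z) = 1 + z + 77/120z²
  R(z) = 1 + z + 77/120z².

Need |R(x)|<1, x<0.
x=-1.58: |R|=1.0219
R=1: x+77/120x²=0 ⇒ x=−120/77=-1.5584; min R=1−1/(4·77/120)=0.6104>−1
Confirm numerically:
  x=-1.318: |R|=0.79665 <1
  x=-1.111: |R|=0.68102 <1
  x=-0.823: |R|=0.61162 <1
  x=-2.158: |R|=1.83022 >1
  x=-1.913: |R|=1.43522 >1
Stable set (-1.5584, 0).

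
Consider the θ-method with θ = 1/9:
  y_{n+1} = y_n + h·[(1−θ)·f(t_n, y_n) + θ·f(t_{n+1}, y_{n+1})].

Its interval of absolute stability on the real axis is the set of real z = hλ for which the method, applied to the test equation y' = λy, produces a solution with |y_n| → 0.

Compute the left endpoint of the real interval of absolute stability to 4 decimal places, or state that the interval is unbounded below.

left endpoint -2.5714.

Set f=λy, z=hλ:
  y_{n+1} = y_n + z·[8/9·y_n + 1/9·y_{n+1}] ⇒ (1 − 1/9z)y_{n+1} = (1 + 8/9z)y_n
  Hence R(z) = (1 + 8/9z)/(1 − 1/9z).

Boundary: |R(x)|=1, x<0.
x=-1.02: |R|=0.0838
R=−1: 1+8/9x = −1+1/9x ⇒ -7/9x=2 ⇒ x=2/(-7/9)=-2.5714
Confirm numerically:
  x=-2.548: |R|=0.98580 <1
  x=-1.775: |R|=0.48260 <1
  x=-1.114: |R|=0.00870 <1
  x=-3.015: |R|=1.25843 >1
  x=-2.639: |R|=1.04064 >1
Interval (-2.5714, 0).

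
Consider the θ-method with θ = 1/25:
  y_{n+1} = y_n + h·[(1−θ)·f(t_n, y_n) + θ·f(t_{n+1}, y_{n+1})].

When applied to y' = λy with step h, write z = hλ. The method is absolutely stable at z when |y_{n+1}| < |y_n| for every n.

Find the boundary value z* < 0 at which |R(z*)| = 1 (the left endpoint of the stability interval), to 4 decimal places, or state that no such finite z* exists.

With y'=λy (z=hλ):
  y_{n+1} = y_n + z·[24/25·y_n + 1/25·y_{n+1}] ⇒ (1 − 1/25z)y_{n+1} = (1 + 24/25z)y_n
  so R(z) = (1 + 24/25z)/(1 − 1/25z).

Find x<0 with |R(x)|<1.
x=-1.4: |R|=0.3258
R=−1: 1+24/25x = −1+1/25x ⇒ -23/25x=2 ⇒ x=2/(-23/25)=-2.1739
Confirm numerically:
  x=-2.049: |R|=0.89379 <1
  x=-2.044: |R|=0.88951 <1
  x=-1.391: |R|=0.31768 <1
  x=-1.098: |R|=0.05180 <1
  x=-2.718: |R|=1.45148 >1
  x=-2.561: |R|=1.32303 >1
Stable set (-2.1739, 0).

left endpoint -2.1739.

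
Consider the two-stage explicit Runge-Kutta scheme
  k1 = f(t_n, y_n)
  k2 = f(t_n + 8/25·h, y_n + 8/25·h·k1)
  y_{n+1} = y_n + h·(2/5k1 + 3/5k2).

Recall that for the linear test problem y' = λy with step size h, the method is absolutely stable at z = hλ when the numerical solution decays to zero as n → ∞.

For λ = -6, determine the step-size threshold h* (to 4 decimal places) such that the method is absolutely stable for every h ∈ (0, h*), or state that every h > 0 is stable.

(-5.2083,0); λ=-6 ⇒ h* = (125/24)/6 = 0.8681.

Test eqn y'=λy, z=hλ:
  k1=λy_n ⇒ h·k1=z·y_n;  k2=λ(1+8/25z)y_n ⇒ h·k2=z(1+8/25z)y_n
  y_{n+1}/y_n = 1 + 2/5z + 3/5z(1+8/25z) = 1 + z + 24/125z²
  ⇒ R(z) = 1 + z + 24/125z².

Boundary: |R(x)|=1, x<0.
x=-1.27: |R|=0.0397
R=1: x+24/125x²=0 ⇒ x=−125/24=-5.2083; min R=1−1/(4·24/125)=-0.3021>−1
Confirm numerically:
  x=-4.482: |R|=0.37496 <1
  x=-4.227: |R|=0.20357 <1
  x=-2.637: |R|=0.30188 <1
  x=-2.507: |R|=0.30027 <1
  x=-5.738: |R|=1.58353 >1
  x=-5.427: |R|=1.22785 >1
  x=-5.375: |R|=1.17200 >1
Interval (-5.2083, 0).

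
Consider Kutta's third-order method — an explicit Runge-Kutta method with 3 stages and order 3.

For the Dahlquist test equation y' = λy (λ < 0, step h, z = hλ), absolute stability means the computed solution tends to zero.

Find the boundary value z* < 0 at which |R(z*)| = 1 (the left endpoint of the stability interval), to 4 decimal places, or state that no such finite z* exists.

z* = -2.5127.

With y'=λy (z=hλ):
  order 3, 3-stage ⇒ R(z)=1+z+z^2/2+z^3/6
  (e.g. R(-0.83)=0.41915, |R|=0.41915)

Find x<0 with |R(x)|<1.
x=-0.83: |R|=0.4192
|R(-2.16)|=0.5068 |R(-2.08)|=0.4166 |R(-1.28)|=0.1897
Bisect:
  x_lo=-2.9609 |R|=1.9037  x_hi=-0.2380 |R|=0.7881
  mid=-1.59943 |R|=0.00228 →hi
  mid=-2.28015 |R|=0.65639 →hi
  mid=-2.62052 |R|=1.18619 →lo
  mid=-2.45034 |R|=0.90029 →hi
  mid=-2.53543 |R|=1.03768 →lo
  mid=-2.49288 |R|=0.96764 →hi
  mid=-2.51415 |R|=1.00232 →lo
  ...
  [-2.51282,-2.51266] ⇒ x*=-2.5127
Stable set (-2.5127, 0).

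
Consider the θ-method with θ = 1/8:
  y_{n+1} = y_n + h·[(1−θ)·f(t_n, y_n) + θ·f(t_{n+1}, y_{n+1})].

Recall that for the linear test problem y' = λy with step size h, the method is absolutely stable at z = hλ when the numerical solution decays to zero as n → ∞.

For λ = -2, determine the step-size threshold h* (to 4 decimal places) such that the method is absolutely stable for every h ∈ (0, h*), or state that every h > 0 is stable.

Test eqn y'=λy, z=hλ:
  y_{n+1} = y_n + z·[7/8·y_n + 1/8·y_{n+1}] ⇒ (1 − 1/8z)y_{n+1} = (1 + 7/8z)y_n
  Hence R(z) = (1 + 7/8z)/(1 − 1/8z).

Need |R(x)|<1, x<0.
x=-1.53: |R|=0.2844
R=−1: 1+7/8x = −1+1/8x ⇒ -3/4x=2 ⇒ x=2/(-3/4)=-2.6667
Confirm numerically:
  x=-2.158: |R|=0.69955 <1
  x=-2.027: |R|=0.61723 <1
  x=-1.930: |R|=0.55488 <1
  x=-1.537: |R|=0.28929 <1
  x=-3.209: |R|=1.29030 >1
  x=-2.845: |R|=1.09866 >1
Stable set (-2.6667, 0).

(-2.6667,0); λ=-2 ⇒ h* = (8/3)/2 = 1.3333.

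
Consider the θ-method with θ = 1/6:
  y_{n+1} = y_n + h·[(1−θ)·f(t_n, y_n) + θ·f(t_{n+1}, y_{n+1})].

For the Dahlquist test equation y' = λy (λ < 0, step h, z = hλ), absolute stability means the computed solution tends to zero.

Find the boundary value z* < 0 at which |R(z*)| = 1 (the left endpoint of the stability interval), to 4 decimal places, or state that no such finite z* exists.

left endpoint -3.0000.

On y'=λy, z=hλ:
  y_{n+1} = y_n + z·[5/6·y_n + 1/6·y_{n+1}] ⇒ (1 − 1/6z)y_{n+1} = (1 + 5/6z)y_n
  Hence R(z) = (1 + 5/6z)/(1 − 1/6z).

Need |R(x)|<1, x<0.
x=-1.2: |R|=0.0000
R=−1: 1+5/6x = −1+1/6x ⇒ -2/3x=2 ⇒ x=2/(-2/3)=-3.0000
Confirm numerically:
  x=-2.970: |R|=0.98662 <1
  x=-2.936: |R|=0.97135 <1
  x=-2.855: |R|=0.93450 <1
  x=-3.481: |R|=1.20293 >1
  x=-3.163: |R|=1.07116 >1
  x=-3.055: |R|=1.02430 >1
Stable set (-3.0000, 0).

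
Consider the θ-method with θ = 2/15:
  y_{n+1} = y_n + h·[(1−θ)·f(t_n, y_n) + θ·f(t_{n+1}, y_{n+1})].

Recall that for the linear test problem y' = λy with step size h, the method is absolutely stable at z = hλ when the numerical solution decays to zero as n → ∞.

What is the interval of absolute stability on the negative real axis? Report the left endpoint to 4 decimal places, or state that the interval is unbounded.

With y'=λy (z=hλ):
  y_{n+1} = y_n + z·[13/15·y_n + 2/15·y_{n+1}] ⇒ (1 − 2/15z)y_{n+1} = (1 + 13/15z)y_n
  ⇒ R(z) = (1 + 13/15z)/(1 − 2/15z).

Find x<0 with |R(x)|<1.
x=-0.63: |R|=0.4188
R=−1: 1+13/15x = −1+2/15x ⇒ -11/15x=2 ⇒ x=2/(-11/15)=-2.7273
Confirm numerically:
  x=-2.427: |R|=0.83364 <1
  x=-1.840: |R|=0.47752 <1
  x=-1.154: |R|=0.00012 <1
  x=-3.257: |R|=1.27085 >1
  x=-3.135: |R|=1.21086 >1
  x=-3.080: |R|=1.18336 >1
Stable set (-2.7273, 0).

z∈(-2.7273,0).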